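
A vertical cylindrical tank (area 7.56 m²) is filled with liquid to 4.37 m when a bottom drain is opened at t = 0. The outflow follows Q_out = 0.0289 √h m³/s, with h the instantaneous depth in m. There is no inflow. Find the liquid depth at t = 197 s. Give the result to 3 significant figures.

With no inflow, A dh/dt = −0.0289 √h.
∫ h^(−1/2) dh = −(0.0289/A) ∫ dt, giving 2√h = 2√h₀ − (0.0289/A) t.
√h = √4.37 − 0.0289·197/(2·7.56) = 2.0905 − 0.37654 = 1.7139.
h = 1.7139² = 2.9375 m.

2.94 m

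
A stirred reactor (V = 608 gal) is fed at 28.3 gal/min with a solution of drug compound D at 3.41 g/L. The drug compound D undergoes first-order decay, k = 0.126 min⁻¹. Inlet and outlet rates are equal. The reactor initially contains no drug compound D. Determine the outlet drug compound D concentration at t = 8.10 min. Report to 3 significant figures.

0.693 g/L

Accumulation = in − out − consumed: V dC/dt = Q C_in − Q C − k V C.
This is linear with rate a = Q/V + k = 0.17255 min⁻¹.
C_ss = Q C_in/(Q + kV) = 0.91988 g/L; C(t) = C_ss + (C₀ − C_ss) e^(−a t).
C(8.10) = 0.91988 + (-0.91988)·e^(−0.17255·8.10) = 0.91988 + (-0.91988)·0.24718 = 0.69250 g/L.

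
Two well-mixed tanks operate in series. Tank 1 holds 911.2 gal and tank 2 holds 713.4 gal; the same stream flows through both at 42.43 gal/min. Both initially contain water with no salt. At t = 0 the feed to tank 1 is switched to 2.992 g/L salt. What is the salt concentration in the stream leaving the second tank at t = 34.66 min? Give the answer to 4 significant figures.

1.621 g/L

Species balance on tank i: dCᵢ/dt = (Cᵢ₋₁ − Cᵢ)/τᵢ with τᵢ = Vᵢ/Q.
τ₁ = 911.2/42.43 = 21.4754 min; τ₂ = 713.4/42.43 = 16.8136 min.
Solving the cascade with C₁(0)=C₂(0)=0 gives C₂(t) = C_in[1 − (τ₁ e^(−t/τ₁) − τ₂ e^(−t/τ₂))/(τ₁ − τ₂)].
At t = 34.66: e^(−t/τ₁) = 0.199101, e^(−t/τ₂) = 0.127272.
C₂ = 2.992·[1 − (21.4754·0.199101 − 16.8136·0.127272)/(4.66180)] = 2.992·0.541834 = 1.62117 g/L.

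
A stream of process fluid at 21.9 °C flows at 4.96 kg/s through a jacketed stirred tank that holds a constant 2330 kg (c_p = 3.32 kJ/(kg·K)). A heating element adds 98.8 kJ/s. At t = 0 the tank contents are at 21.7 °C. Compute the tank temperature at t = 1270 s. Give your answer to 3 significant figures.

First-law balance (no shaft work): M c_p dT/dt = ṁ c_p (T_in − T) + 98.8.
Rearrange: dT/dt = (T_ss − T)/τ with τ = M/ṁ = 469.76 s and T_ss = T_in + Q̇/(ṁ c_p) = 27.900 °C.
Integrating: T(t) = T_ss + (T₀ − T_ss) e^(−t/τ).
T(1270) = 27.900 + (-6.1998)·e^(−1270/469.76) = 27.900 + (-6.1998)·0.066969 = 27.485 °C.

27.5 °C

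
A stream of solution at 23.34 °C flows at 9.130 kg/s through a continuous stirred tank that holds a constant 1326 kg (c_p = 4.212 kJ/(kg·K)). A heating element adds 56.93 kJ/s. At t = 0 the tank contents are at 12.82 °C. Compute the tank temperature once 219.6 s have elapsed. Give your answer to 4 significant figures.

Unsteady energy balance on the tank contents: M c_p dT/dt = ṁ c_p (T_in − T) + 56.93.
Rearrange: dT/dt = (T_ss − T)/τ with τ = M/ṁ = 145.235 s and T_ss = T_in + Q̇/(ṁ c_p) = 24.8204 °C.
T approaches T_ss exponentially: T(t) = T_ss + (T₀ − T_ss) e^(−t/τ).
T(219.6) = 24.8204 + (-12.0004)·e^(−219.6/145.235) = 24.8204 + (-12.0004)·0.220463 = 22.1748 °C.

22.17 °C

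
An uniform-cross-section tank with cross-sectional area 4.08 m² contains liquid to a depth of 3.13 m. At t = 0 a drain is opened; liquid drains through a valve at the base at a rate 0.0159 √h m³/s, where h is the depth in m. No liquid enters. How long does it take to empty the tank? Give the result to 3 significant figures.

908 s

With no inflow, A dh/dt = −0.0159 √h.
Separate and integrate: 2(√h − √h₀) = −(0.0159/A) t.
Tank is empty when √h = 0: t_empty = 2A√h₀/0.0159.
t_empty = 2·4.08·√3.13/0.0159 = 8.1600·1.7692/0.0159 = 907.96 s.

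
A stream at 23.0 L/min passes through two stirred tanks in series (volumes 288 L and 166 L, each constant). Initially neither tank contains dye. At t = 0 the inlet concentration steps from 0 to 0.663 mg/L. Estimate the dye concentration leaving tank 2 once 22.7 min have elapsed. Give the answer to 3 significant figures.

Time constants: τᵢ = Vᵢ/Q for each well-mixed tank.
τ₁ = 288/23.0 = 12.522 min; τ₂ = 166/23.0 = 7.2174 min.
Tank 1: C₁ = C_in(1 − e^(−t/τ₁)). Tank 2 (τ₁ ≠ τ₂): C₂ = C_in[1 − (τ₁ e^(−t/τ₁) − τ₂ e^(−t/τ₂))/(τ₁ − τ₂)].
At t = 22.7: e^(−t/τ₁) = 0.16319, e^(−t/τ₂) = 0.043059.
C₂ = 0.663·[1 − (12.522·0.16319 − 7.2174·0.043059)/(5.3043)] = 0.663·0.67336 = 0.44644 mg/L.

0.446 mg/L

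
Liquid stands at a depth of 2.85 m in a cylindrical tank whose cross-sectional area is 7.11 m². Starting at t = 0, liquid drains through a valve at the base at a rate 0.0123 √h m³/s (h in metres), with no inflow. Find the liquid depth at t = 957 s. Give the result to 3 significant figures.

A dh/dt = −Q_out = −0.0123 √h.
This is separable: 2 d(√h)/dt = −0.0123/A, so √h = √h₀ − (0.0123/(2A)) t.
√h = √2.85 − 0.0123·957/(2·7.11) = 1.6882 − 0.82778 = 0.86041.
h = 0.86041² = 0.74030 m.

0.740 m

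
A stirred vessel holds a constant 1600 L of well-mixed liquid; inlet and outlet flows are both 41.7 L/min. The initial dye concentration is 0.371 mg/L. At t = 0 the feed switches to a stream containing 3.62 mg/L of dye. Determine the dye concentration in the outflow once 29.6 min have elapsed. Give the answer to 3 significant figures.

2.12 mg/L

Transient balance on the dissolved component: V dC/dt = Q(C_in − C).
Time constant τ = V/Q = 1600/41.7 = 38.369 min.
C approaches C_in exponentially: C(t) = C_in + (C₀ − C_in) e^(−t/τ).
C(29.6) = 3.62 + (0.371 − 3.62)·e^(−29.6/38.369) = 3.62 + (-3.2490)·0.46234 = 2.1179 mg/L.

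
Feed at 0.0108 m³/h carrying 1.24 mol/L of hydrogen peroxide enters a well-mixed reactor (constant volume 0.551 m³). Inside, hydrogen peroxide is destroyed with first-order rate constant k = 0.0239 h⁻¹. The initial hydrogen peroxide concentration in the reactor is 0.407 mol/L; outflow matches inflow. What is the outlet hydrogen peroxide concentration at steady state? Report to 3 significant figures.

0.559 mol/L

V dC/dt = Q(C_in − C) − k V C.
Steady state (dC/dt = 0): C_ss = Q C_in/(Q + kV) = C_in/(1 + kV/Q).
C_ss = 0.0108·1.24/(0.0108 + 0.0239·0.551) = 0.013392/0.023969 = 0.55872 mol/L.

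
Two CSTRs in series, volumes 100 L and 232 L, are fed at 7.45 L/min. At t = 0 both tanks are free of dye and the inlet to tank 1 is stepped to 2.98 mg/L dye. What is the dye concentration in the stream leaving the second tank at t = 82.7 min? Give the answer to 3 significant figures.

Species balance on tank i: dCᵢ/dt = (Cᵢ₋₁ − Cᵢ)/τᵢ with τᵢ = Vᵢ/Q.
τ₁ = 100/7.45 = 13.423 min; τ₂ = 232/7.45 = 31.141 min.
Tank 1: C₁ = C_in(1 − e^(−t/τ₁)). Tank 2 (τ₁ ≠ τ₂): C₂ = C_in[1 − (τ₁ e^(−t/τ₁) − τ₂ e^(−t/τ₂))/(τ₁ − τ₂)].
At t = 82.7: e^(−t/τ₁) = 0.0021098, e^(−t/τ₂) = 0.070252.
C₂ = 2.98·[1 − (13.423·0.0021098 − 31.141·0.070252)/(-17.718)] = 2.98·0.87813 = 2.6168 mg/L.

2.62 mg/L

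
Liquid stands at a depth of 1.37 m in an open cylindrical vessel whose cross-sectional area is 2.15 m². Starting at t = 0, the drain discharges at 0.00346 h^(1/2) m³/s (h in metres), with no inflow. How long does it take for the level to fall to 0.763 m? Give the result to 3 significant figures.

Volume balance on the tank: A dh/dt = −0.00346 √h.
This is separable: 2 d(√h)/dt = −0.00346/A, so √h = √h₀ − (0.00346/(2A)) t.
t = 2A(√h₀ − √h)/0.00346 = 2·2.15·(√1.37 − √0.763)/0.00346
  = 4.3000 × (1.1705 − 0.87350) / 0.00346 = 369.07 s.

369 s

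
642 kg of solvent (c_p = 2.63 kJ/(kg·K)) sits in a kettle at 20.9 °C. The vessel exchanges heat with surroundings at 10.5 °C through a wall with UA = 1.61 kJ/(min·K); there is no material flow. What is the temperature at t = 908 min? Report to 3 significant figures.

14.9 °C

Lumped-capacitance energy balance: M c_p dT/dt = UA(T_amb − T).
dT/dt = (T_ss − T)/τ with T_ss = T_amb = 10.500 °C, τ = M c_p/UA = 642·2.63/1.61 = 1048.7 min.
T approaches T_ss exponentially: T(t) = T_ss + (T₀ − T_ss) e^(−t/τ).
T(908) = 10.500 + (10.400)·0.42071 = 14.875 °C.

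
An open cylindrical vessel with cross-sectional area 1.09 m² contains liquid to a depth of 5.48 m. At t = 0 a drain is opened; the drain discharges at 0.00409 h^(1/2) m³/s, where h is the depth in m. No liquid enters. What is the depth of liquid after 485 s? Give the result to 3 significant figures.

2.05 m

Mass balance (ρ constant): A dh/dt = −0.00409 √h.
∫ h^(−1/2) dh = −(0.00409/A) ∫ dt, giving 2√h = 2√h₀ − (0.00409/A) t.
√h = √5.48 − 0.00409·485/(2·1.09) = 2.3409 − 0.90993 = 1.4310.
h = 1.4310² = 2.0478 m.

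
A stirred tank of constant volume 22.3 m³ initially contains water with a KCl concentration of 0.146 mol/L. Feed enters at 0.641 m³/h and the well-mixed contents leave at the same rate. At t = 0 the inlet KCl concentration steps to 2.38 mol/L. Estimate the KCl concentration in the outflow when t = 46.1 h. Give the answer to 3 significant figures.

1.79 mol/L

Species balance on the tank: V dC/dt = Q(C_in − C).
Rewrite as dC/dt + C/τ = C_in/τ, τ = V/Q = 34.789 h.
Solution: C(t) = C_in + (C₀ − C_in) e^(−t/τ).
C(46.1) = 2.38 + (0.146 − 2.38)·e^(−46.1/34.789) = 2.38 + (-2.2340)·0.26577 = 1.7863 mol/L.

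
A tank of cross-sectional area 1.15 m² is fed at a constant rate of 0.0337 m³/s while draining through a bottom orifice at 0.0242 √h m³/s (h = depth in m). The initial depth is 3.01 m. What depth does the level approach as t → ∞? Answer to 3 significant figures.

A dh/dt = Q_in − 0.0242 √h. Steady state requires inflow = outflow:
Q_in = 0.0242 √h_ss ⇒ √h_ss = 0.0337/0.0242 = 1.3926.
h_ss = 1.3926² = 1.9392 m. (Since h₀ = 3.01 m > h_ss, the level will fall toward this value.)

1.94 m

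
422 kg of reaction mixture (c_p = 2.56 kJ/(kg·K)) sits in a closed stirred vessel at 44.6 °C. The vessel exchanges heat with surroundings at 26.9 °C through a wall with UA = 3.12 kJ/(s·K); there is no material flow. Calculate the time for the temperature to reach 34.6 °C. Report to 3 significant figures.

M c_p dT/dt = −UA(T − T_amb).
τ = M c_p/UA = 346.26 s; T_ss = T_amb = 26.900 °C.
T(t) = T_ss + (T₀ − T_ss)e^(−t/τ); set T = 34.6:
t = −τ ln[(T − T_ss)/(T₀ − T_ss)] = −346.26 · ln(0.43503) = 288.20 s.

288 s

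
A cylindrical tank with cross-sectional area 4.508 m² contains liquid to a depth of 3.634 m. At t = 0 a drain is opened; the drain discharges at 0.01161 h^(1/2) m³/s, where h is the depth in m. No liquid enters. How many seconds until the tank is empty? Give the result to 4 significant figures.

With no inflow, A dh/dt = −0.01161 √h.
∫ h^(−1/2) dh = −(0.01161/A) ∫ dt, giving 2√h = 2√h₀ − (0.01161/A) t.
Set h = 0: 2√h₀ = (0.01161/A) t_empty ⇒ t_empty = 2A√h₀/0.01161.
t_empty = 2·4.508·√3.634/0.01161 = 9.01600·1.90631/0.01161 = 1480.38 s.

1480 s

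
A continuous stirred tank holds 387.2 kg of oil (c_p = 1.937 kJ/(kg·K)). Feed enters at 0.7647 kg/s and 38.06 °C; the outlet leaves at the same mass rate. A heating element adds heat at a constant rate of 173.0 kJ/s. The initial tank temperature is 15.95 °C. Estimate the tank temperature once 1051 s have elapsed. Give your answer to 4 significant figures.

Unsteady energy balance on the tank contents: M c_p dT/dt = ṁ c_p (T_in − T) + 173.0.
Rearrange: dT/dt = (T_ss − T)/τ with τ = M/ṁ = 506.342 s and T_ss = T_in + Q̇/(ṁ c_p) = 154.855 °C.
T approaches T_ss exponentially: T(t) = T_ss + (T₀ − T_ss) e^(−t/τ).
T(1051) = 154.855 + (-138.905)·e^(−1051/506.342) = 154.855 + (-138.905)·0.125472 = 137.427 °C.

137.4 °C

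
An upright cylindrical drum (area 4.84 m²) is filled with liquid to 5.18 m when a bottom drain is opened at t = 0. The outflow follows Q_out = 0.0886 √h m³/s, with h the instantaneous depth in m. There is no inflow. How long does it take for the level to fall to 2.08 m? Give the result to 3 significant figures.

A dh/dt = −Q_out = −0.0886 √h.
Separate and integrate: 2(√h − √h₀) = −(0.0886/A) t.
t = 2A(√h₀ − √h)/0.0886 = 2·4.84·(√5.18 − √2.08)/0.0886
  = 9.6800 × (2.2760 − 1.4422) / 0.0886 = 91.090 s.

91.1 s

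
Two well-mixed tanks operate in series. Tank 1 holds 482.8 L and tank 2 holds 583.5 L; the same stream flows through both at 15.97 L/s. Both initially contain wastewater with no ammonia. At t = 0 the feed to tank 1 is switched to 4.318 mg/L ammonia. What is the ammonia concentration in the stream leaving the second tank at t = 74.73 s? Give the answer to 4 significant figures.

Each tank obeys Vᵢ dCᵢ/dt = Q(Cᵢ₋₁ − Cᵢ), so τᵢ = Vᵢ/Q.
τ₁ = 482.8/15.97 = 30.2317 s; τ₂ = 583.5/15.97 = 36.5373 s.
Solving the cascade with C₁(0)=C₂(0)=0 gives C₂(t) = C_in[1 − (τ₁ e^(−t/τ₁) − τ₂ e^(−t/τ₂))/(τ₁ − τ₂)].
At t = 74.73: e^(−t/τ₁) = 0.0844235, e^(−t/τ₂) = 0.129340.
C₂ = 4.318·[1 − (30.2317·0.0844235 − 36.5373·0.129340)/(-6.30557)] = 4.318·0.655310 = 2.82963 mg/L.

2.830 mg/L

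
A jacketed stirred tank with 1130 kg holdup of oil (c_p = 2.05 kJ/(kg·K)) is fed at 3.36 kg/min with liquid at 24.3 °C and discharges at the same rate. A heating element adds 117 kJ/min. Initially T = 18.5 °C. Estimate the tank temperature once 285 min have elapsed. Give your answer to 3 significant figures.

Energy balance: M c_p dT/dt = ṁ c_p (T_in − T) + 117.
Rearrange: dT/dt = (T_ss − T)/τ with τ = M/ṁ = 336.31 min and T_ss = T_in + Q̇/(ṁ c_p) = 41.286 °C.
T approaches T_ss exponentially: T(t) = T_ss + (T₀ − T_ss) e^(−t/τ).
T(285) = 41.286 + (-22.786)·e^(−285/336.31) = 41.286 + (-22.786)·0.42851 = 31.522 °C.

31.5 °C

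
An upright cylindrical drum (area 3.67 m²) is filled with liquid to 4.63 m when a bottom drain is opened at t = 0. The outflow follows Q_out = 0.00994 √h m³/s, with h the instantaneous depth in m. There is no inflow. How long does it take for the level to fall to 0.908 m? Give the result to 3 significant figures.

A dh/dt = −Q_out = −0.00994 √h.
Separate and integrate: 2(√h − √h₀) = −(0.00994/A) t.
t = 2A(√h₀ − √h)/0.00994 = 2·3.67·(√4.63 − √0.908)/0.00994
  = 7.3400 × (2.1517 − 0.95289) / 0.00994 = 885.27 s.

885 s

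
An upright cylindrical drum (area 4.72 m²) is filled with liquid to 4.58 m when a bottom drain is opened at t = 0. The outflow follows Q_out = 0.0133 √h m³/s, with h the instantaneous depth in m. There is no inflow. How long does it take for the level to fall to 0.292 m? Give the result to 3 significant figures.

With no inflow, A dh/dt = −0.0133 √h.
Separate and integrate: 2(√h − √h₀) = −(0.0133/A) t.
t = 2A(√h₀ − √h)/0.0133 = 2·4.72·(√4.58 − √0.292)/0.0133
  = 9.4400 × (2.1401 − 0.54037) / 0.0133 = 1135.4 s.

1140 s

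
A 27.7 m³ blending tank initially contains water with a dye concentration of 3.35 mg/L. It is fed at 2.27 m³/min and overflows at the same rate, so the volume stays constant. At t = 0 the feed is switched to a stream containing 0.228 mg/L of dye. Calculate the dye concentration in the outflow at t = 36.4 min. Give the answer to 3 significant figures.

0.386 mg/L

Species balance on the tank: V dC/dt = Q(C_in − C).
Time constant τ = V/Q = 27.7/2.27 = 12.203 min.
C approaches C_in exponentially: C(t) = C_in + (C₀ − C_in) e^(−t/τ).
C(36.4) = 0.228 + (3.35 − 0.228)·e^(−36.4/12.203) = 0.228 + (3.1220)·0.050643 = 0.38611 mg/L.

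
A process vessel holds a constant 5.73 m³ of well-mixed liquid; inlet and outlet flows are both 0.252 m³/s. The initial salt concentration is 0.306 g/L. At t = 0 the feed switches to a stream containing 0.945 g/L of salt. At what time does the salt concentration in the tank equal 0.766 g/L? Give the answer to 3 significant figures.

28.9 s

Mass balance on the solute (V constant): V dC/dt = Q(C_in − C), so τ = V/Q = 22.738 s.
C(t) = C_in + (C₀ − C_in) e^(−t/τ). Set C = 0.766 and solve for t:
e^(−t/τ) = (C − C_in)/(C₀ − C_in) = (0.766 − 0.945)/(0.306 − 0.945) = 0.28013
t = −τ ln(…) = 22.738 × 1.2725 = 28.935 s.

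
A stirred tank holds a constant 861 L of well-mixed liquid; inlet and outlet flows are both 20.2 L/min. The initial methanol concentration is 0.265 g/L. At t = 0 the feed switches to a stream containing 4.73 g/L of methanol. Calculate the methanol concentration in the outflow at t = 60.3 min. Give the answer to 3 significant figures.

3.65 g/L

Species balance on the tank: V dC/dt = Q(C_in − C).
Time constant τ = V/Q = 861/20.2 = 42.624 min.
C approaches C_in exponentially: C(t) = C_in + (C₀ − C_in) e^(−t/τ).
C(60.3) = 4.73 + (0.265 − 4.73)·e^(−60.3/42.624) = 4.73 + (-4.4650)·0.24300 = 3.6450 g/L.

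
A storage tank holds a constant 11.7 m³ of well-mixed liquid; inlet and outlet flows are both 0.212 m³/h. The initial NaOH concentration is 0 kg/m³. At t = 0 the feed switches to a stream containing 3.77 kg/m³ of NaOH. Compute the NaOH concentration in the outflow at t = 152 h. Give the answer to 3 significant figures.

Mass balance on the solute (V constant): V dC/dt = Q(C_in − C).
Rewrite as dC/dt + C/τ = C_in/τ, τ = V/Q = 55.189 h.
Integrating: C(t) = C_in + (C₀ − C_in) e^(−t/τ).
C(152) = 3.77 + (0 − 3.77)·e^(−152/55.189) = 3.77 + (-3.7700)·0.063661 = 3.5300 kg/m³.

3.53 kg/m³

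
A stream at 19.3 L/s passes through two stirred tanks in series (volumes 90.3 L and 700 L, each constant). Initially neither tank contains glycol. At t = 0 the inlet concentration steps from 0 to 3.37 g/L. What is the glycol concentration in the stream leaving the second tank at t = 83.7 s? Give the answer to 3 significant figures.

Species balance on tank i: dCᵢ/dt = (Cᵢ₋₁ − Cᵢ)/τᵢ with τᵢ = Vᵢ/Q.
τ₁ = 90.3/19.3 = 4.6788 s; τ₂ = 700/19.3 = 36.269 s.
Tank 1: C₁ = C_in(1 − e^(−t/τ₁)). Tank 2 (τ₁ ≠ τ₂): C₂ = C_in[1 − (τ₁ e^(−t/τ₁) − τ₂ e^(−t/τ₂))/(τ₁ − τ₂)].
At t = 83.7: e^(−t/τ₁) = 1.7012e-08, e^(−t/τ₂) = 0.099487.
C₂ = 3.37·[1 − (4.6788·1.7012e-08 − 36.269·0.099487)/(-31.591)] = 3.37·0.88578 = 2.9851 g/L.

2.99 g/L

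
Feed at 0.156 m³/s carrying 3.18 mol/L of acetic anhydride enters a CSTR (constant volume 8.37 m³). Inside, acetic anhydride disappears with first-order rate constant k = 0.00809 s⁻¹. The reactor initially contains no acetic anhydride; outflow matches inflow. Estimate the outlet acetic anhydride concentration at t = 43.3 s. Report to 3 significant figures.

V dC/dt = Q(C_in − C) − k V C.
dC/dt = (Q/V) C_in − (Q/V + k) C; effective rate a = Q/V + k = 0.018638 + 0.00809 = 0.026728 s⁻¹.
C_ss = Q C_in/(Q + kV) = 2.2175 mol/L; C(t) = C_ss + (C₀ − C_ss) e^(−a t).
C(43.3) = 2.2175 + (-2.2175)·e^(−0.026728·43.3) = 2.2175 + (-2.2175)·0.31433 = 1.5205 mol/L.

1.52 mol/L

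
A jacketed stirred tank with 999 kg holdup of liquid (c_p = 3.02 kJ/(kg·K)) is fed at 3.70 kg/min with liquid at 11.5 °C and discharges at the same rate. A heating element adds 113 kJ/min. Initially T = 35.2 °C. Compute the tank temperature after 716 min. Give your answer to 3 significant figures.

22.6 °C

M c_p dT/dt = ṁ c_p (T_in − T) + Q̇.
τ = M/ṁ = 270.00 min; T_ss = T_in + Q̇/(ṁ c_p) = 11.5 + 113/(3.70·3.02) = 21.613 °C.
This is linear first-order; T(t) = T_ss + (T₀ − T_ss) e^(−t/τ).
T(716) = 21.613 + (13.587)·e^(−716/270.00) = 21.613 + (13.587)·0.070520 = 22.571 °C.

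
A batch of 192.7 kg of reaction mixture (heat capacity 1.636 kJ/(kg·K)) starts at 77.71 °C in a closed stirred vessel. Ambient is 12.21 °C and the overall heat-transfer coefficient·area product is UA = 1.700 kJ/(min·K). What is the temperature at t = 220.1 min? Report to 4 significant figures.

Lumped-capacitance energy balance: M c_p dT/dt = UA(T_amb − T).
dT/dt = (T_ss − T)/τ with T_ss = T_amb = 12.2100 °C, τ = M c_p/UA = 192.7·1.636/1.700 = 185.445 min.
Solution: T(t) = T_ss + (T₀ − T_ss) e^(−t/τ).
T(220.1) = 12.2100 + (65.5000)·0.305174 = 32.1989 °C.

32.20 °C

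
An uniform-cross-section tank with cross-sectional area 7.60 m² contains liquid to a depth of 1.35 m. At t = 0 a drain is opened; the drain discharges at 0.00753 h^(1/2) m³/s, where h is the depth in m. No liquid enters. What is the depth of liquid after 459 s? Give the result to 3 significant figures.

0.873 m

With no inflow, A dh/dt = −0.00753 √h.
Separate and integrate: 2(√h − √h₀) = −(0.00753/A) t.
√h = √1.35 − 0.00753·459/(2·7.60) = 1.1619 − 0.22739 = 0.93451.
h = 0.93451² = 0.87331 m.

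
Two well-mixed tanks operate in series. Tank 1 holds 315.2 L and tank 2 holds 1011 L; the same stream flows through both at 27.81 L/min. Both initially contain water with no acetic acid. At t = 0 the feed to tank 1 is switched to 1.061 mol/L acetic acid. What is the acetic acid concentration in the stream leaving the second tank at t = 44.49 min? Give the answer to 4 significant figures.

0.6171 mol/L

Species balance on tank i: dCᵢ/dt = (Cᵢ₋₁ − Cᵢ)/τᵢ with τᵢ = Vᵢ/Q.
τ₁ = 315.2/27.81 = 11.3341 min; τ₂ = 1011/27.81 = 36.3538 min.
Solving the cascade with C₁(0)=C₂(0)=0 gives C₂(t) = C_in[1 − (τ₁ e^(−t/τ₁) − τ₂ e^(−t/τ₂))/(τ₁ − τ₂)].
At t = 44.49: e^(−t/τ₁) = 0.0197354, e^(−t/τ₂) = 0.294109.
C₂ = 1.061·[1 − (11.3341·0.0197354 − 36.3538·0.294109)/(-25.0198)] = 1.061·0.581599 = 0.617076 mol/L.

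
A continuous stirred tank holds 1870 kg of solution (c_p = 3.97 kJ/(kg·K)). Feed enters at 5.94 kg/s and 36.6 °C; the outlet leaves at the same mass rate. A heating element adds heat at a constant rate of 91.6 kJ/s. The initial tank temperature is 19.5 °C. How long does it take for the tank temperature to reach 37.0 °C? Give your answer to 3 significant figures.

565 s

M c_p dT/dt = ṁ c_p (T_in − T) + Q̇.
τ = M/ṁ = 314.81 s; T_ss = T_in + Q̇/(ṁ c_p) = 40.484 °C.
T(t) = T_ss + (T₀ − T_ss) e^(−t/τ). Set T = 37.0:
e^(−t/τ) = (37.0 − 40.484)/(19.5 − 40.484) = 0.16605
t = −314.81 · ln(0.16605) = 565.25 s.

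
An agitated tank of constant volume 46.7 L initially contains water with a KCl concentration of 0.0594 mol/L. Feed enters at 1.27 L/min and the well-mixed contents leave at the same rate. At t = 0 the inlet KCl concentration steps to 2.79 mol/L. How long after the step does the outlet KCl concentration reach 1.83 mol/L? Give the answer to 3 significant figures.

38.4 min

Species balance: V dC/dt = Q(C_in − C) ⇒ τ = V/Q = 36.772 min.
C(t) = C_in + (C₀ − C_in) e^(−t/τ). Set C = 1.83 and solve for t:
e^(−t/τ) = (C − C_in)/(C₀ − C_in) = (1.83 − 2.79)/(0.0594 − 2.79) = 0.35157
t = −τ ln(…) = 36.772 × 1.0453 = 38.439 min.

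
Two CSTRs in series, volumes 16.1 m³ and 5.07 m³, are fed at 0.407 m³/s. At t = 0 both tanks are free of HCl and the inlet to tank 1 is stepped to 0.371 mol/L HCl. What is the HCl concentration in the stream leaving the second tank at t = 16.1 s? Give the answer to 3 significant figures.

0.0574 mol/L

Time constants: τᵢ = Vᵢ/Q for each well-mixed tank.
τ₁ = 16.1/0.407 = 39.558 s; τ₂ = 5.07/0.407 = 12.457 s.
Solving the cascade with C₁(0)=C₂(0)=0 gives C₂(t) = C_in[1 − (τ₁ e^(−t/τ₁) − τ₂ e^(−t/τ₂))/(τ₁ − τ₂)].
At t = 16.1: e^(−t/τ₁) = 0.66564, e^(−t/τ₂) = 0.27460.
C₂ = 0.371·[1 − (39.558·0.66564 − 12.457·0.27460)/(27.101)] = 0.371·0.15461 = 0.057360 mol/L.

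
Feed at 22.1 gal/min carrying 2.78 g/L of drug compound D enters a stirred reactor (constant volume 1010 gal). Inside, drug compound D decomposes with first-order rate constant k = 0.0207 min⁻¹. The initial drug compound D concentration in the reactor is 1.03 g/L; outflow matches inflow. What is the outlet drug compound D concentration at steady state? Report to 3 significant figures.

1.43 g/L

Species balance: V dC/dt = Q C_in − Q C − k V C.
At steady state: 0 = Q C_in − (Q + kV) C_ss, so C_ss = Q C_in/(Q + kV).
C_ss = 22.1·2.78/(22.1 + 0.0207·1010) = 61.438/43.007 = 1.4286 g/L.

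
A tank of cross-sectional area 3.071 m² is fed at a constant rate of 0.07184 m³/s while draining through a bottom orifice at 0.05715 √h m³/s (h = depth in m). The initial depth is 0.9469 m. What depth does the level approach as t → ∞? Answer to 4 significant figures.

A dh/dt = Q_in − 0.05715 √h. Steady state requires inflow = outflow:
Q_in = 0.05715 √h_ss ⇒ √h_ss = 0.07184/0.05715 = 1.25704.
h_ss = 1.25704² = 1.58016 m. (Since h₀ = 0.9469 m < h_ss, the level will rise toward this value.)

1.580 m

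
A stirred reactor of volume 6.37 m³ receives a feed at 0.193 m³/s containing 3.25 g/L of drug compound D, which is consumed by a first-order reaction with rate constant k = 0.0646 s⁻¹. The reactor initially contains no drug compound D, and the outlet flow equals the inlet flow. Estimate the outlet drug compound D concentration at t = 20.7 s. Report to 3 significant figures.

0.892 g/L

V dC/dt = Q(C_in − C) − k V C.
This is linear with rate a = Q/V + k = 0.094898 s⁻¹.
C_ss = Q C_in/(Q + kV) = 1.0376 g/L; C(t) = C_ss + (C₀ − C_ss) e^(−a t).
C(20.7) = 1.0376 + (-1.0376)·e^(−0.094898·20.7) = 1.0376 + (-1.0376)·0.14024 = 0.89211 g/L.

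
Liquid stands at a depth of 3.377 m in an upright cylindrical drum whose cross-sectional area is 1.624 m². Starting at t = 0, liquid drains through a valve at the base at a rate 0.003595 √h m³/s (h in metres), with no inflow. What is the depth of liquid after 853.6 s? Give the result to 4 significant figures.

A dh/dt = −Q_out = −0.003595 √h.
This is separable: 2 d(√h)/dt = −0.003595/A, so √h = √h₀ − (0.003595/(2A)) t.
√h = √3.377 − 0.003595·853.6/(2·1.624) = 1.83766 − 0.944794 = 0.892867.
h = 0.892867² = 0.797212 m.

0.7972 m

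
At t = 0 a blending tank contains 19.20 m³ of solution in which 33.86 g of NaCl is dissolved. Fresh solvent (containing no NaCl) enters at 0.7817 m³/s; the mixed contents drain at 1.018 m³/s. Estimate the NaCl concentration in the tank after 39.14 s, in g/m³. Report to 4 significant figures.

Total volume: dV/dt = Q_in − Q_out = -0.236300 m³/s, so V(t) = 19.20 − 0.236300 t and V(39.14) = 9.95122 m³.
Solute balance: dm/dt = 0 − Q_out C = −Q_out m/V(t).
dm/m = −Q_out dt/(V₀ − 0.236300 t); integrating gives ln(m/m₀) = −(Q_out/(Q_in−Q_out)) ln(V/V₀).
m = m₀ (V₀/V)^(Q_out/(Q_in−Q_out)) = 33.86 × (19.20/9.95122)^(-4.30808) = 1.99550 g.
C = m/V = 1.99550/9.95122 = 0.200529 g/m³.

0.2005 g/m³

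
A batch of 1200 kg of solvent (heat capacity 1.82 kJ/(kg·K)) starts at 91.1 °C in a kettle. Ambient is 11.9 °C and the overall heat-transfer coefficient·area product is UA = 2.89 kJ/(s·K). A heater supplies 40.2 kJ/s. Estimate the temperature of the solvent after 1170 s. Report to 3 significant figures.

39.7 °C

Heat balance on the well-mixed liquid: M c_p dT/dt = −UA(T − T_amb) + Q̇.
dT/dt = (T_ss − T)/τ with T_ss = T_amb + Q̇/UA = 11.9 + 40.2/2.89 = 25.810 °C, τ = M c_p/UA = 1200·1.82/2.89 = 755.71 s.
This is linear first-order; T(t) = T_ss + (T₀ − T_ss) e^(−t/τ).
T(1170) = 25.810 + (65.290)·0.21263 = 39.692 °C.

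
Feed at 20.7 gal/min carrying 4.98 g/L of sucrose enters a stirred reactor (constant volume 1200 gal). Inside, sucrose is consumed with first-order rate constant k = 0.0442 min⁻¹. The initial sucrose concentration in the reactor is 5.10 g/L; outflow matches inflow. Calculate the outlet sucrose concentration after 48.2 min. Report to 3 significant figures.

1.59 g/L

Species balance: V dC/dt = Q C_in − Q C − k V C.
dC/dt = (Q/V) C_in − (Q/V + k) C; effective rate a = Q/V + k = 0.017250 + 0.0442 = 0.061450 min⁻¹.
C_ss = Q C_in/(Q + kV) = 1.3980 g/L; C(t) = C_ss + (C₀ − C_ss) e^(−a t).
C(48.2) = 1.3980 + (3.7020)·e^(−0.061450·48.2) = 1.3980 + (3.7020)·0.051721 = 1.5894 g/L.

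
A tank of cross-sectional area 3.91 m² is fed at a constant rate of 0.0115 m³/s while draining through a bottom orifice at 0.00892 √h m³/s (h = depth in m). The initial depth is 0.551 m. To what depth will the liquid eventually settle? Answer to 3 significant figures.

Mass balance (ρ constant): A dh/dt = Q_in − 0.00892 √h. At steady state dh/dt = 0:
Q_in = 0.00892 √h_ss ⇒ √h_ss = 0.0115/0.00892 = 1.2892.
h_ss = 1.2892² = 1.6621 m. (Since h₀ = 0.551 m < h_ss, the level will rise toward this value.)

1.66 m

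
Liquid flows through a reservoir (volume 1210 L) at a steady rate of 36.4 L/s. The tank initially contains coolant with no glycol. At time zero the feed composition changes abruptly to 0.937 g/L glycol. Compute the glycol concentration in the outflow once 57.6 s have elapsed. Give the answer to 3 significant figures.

0.771 g/L

Species balance on the tank: V dC/dt = Q(C_in − C).
Time constant τ = V/Q = 1210/36.4 = 33.242 s.
This is linear first-order; C(t) = C_in + (C₀ − C_in) e^(−t/τ).
C(57.6) = 0.937 + (0 − 0.937)·e^(−57.6/33.242) = 0.937 + (-0.93700)·0.17680 = 0.77134 g/L.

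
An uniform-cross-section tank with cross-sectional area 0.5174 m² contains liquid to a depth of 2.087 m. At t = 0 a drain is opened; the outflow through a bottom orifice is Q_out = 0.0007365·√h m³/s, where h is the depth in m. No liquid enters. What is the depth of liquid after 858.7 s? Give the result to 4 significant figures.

Mass balance (ρ constant): A dh/dt = −0.0007365 √h.
Separate and integrate: 2(√h − √h₀) = −(0.0007365/A) t.
√h = √2.087 − 0.0007365·858.7/(2·0.5174) = 1.44465 − 0.611164 = 0.833481.
h = 0.833481² = 0.694691 m.

0.6947 m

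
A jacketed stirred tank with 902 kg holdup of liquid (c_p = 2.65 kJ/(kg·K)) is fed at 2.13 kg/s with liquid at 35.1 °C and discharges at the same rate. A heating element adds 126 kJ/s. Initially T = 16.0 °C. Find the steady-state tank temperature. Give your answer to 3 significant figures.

M c_p dT/dt = ṁ c_p (T_in − T) + Q̇.
At steady state dT/dt = 0 ⇒ T_ss = T_in + Q̇/(ṁ c_p) = 35.1 + 126/(2.13·2.65) = 57.423 °C.

57.4 °C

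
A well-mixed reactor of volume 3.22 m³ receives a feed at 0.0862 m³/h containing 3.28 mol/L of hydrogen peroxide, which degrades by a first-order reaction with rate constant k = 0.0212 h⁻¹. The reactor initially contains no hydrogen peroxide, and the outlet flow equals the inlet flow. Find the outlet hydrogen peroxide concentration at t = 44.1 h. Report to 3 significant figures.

V dC/dt = Q(C_in − C) − k V C.
This is linear with rate a = Q/V + k = 0.047970 h⁻¹.
C_ss = Q C_in/(Q + kV) = 1.8304 mol/L; C(t) = C_ss + (C₀ − C_ss) e^(−a t).
C(44.1) = 1.8304 + (-1.8304)·e^(−0.047970·44.1) = 1.8304 + (-1.8304)·0.12057 = 1.6097 mol/L.

1.61 mol/L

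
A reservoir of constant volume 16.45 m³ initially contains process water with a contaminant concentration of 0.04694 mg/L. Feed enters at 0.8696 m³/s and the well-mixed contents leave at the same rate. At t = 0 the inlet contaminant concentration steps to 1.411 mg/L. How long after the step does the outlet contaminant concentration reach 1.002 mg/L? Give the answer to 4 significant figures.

22.79 s

Accumulation = in − out for the solute gives V dC/dt = Q(C_in − C), so τ = V/Q = 18.9167 s.
C(t) = C_in + (C₀ − C_in) e^(−t/τ). Set C = 1.002 and solve for t:
e^(−t/τ) = (C − C_in)/(C₀ − C_in) = (1.002 − 1.411)/(0.04694 − 1.411) = 0.299840
t = −τ ln(…) = 18.9167 × 1.20451 = 22.7853 s.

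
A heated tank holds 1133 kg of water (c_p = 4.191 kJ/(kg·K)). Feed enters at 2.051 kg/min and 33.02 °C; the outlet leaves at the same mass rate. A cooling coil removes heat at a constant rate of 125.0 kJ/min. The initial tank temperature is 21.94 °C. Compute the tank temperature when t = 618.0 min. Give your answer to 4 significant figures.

19.61 °C

Energy balance: M c_p dT/dt = ṁ c_p (T_in − T) − 125.0.
Rearrange: dT/dt = (T_ss − T)/τ with τ = M/ṁ = 552.413 min and T_ss = T_in − Q̇/(ṁ c_p) = 18.4779 °C.
Integrating: T(t) = T_ss + (T₀ − T_ss) e^(−t/τ).
T(618.0) = 18.4779 + (3.46209)·e^(−618.0/552.413) = 18.4779 + (3.46209)·0.326695 = 19.6090 °C.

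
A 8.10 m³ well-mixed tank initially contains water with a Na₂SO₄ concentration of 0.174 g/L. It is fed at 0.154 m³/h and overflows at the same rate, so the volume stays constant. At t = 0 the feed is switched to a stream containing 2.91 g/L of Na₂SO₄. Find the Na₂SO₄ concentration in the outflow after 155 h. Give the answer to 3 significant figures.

Unsteady species balance (constant V, well mixed): V dC/dt = Q(C_in − C).
Time constant τ = V/Q = 8.10/0.154 = 52.597 h.
Integrating: C(t) = C_in + (C₀ − C_in) e^(−t/τ).
C(155) = 2.91 + (0.174 − 2.91)·e^(−155/52.597) = 2.91 + (-2.7360)·0.052501 = 2.7664 g/L.

2.77 g/L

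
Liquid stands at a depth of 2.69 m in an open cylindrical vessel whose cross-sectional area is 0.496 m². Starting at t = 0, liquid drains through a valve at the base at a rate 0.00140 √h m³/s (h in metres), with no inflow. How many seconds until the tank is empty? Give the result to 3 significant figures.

With no inflow, A dh/dt = −0.00140 √h.
This is separable: 2 d(√h)/dt = −0.00140/A, so √h = √h₀ − (0.00140/(2A)) t.
Set h = 0: 2√h₀ = (0.00140/A) t_empty ⇒ t_empty = 2A√h₀/0.00140.
t_empty = 2·0.496·√2.69/0.00140 = 0.99200·1.6401/0.00140 = 1162.1 s.

1160 s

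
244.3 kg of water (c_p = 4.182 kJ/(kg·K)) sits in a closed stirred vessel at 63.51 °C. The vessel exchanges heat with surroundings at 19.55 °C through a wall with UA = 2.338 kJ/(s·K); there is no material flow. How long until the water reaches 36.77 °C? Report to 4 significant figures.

409.5 s

M c_p dT/dt = −UA(T − T_amb).
τ = M c_p/UA = 436.981 s; T_ss = T_amb = 19.5500 °C.
T(t) = T_ss + (T₀ − T_ss)e^(−t/τ); set T = 36.77:
t = −τ ln[(T − T_ss)/(T₀ − T_ss)] = −436.981 · ln(0.391720) = 409.543 s.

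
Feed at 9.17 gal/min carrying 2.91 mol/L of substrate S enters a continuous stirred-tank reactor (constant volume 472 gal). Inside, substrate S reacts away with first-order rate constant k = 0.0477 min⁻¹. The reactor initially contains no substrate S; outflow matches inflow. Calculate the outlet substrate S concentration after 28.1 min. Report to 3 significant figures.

Species balance: V dC/dt = Q C_in − Q C − k V C.
dC/dt = (Q/V) C_in − (Q/V + k) C; effective rate a = Q/V + k = 0.019428 + 0.0477 = 0.067128 min⁻¹.
C_ss = Q C_in/(Q + kV) = 0.84220 mol/L; C(t) = C_ss + (C₀ − C_ss) e^(−a t).
C(28.1) = 0.84220 + (-0.84220)·e^(−0.067128·28.1) = 0.84220 + (-0.84220)·0.15163 = 0.71450 mol/L.

0.714 mol/L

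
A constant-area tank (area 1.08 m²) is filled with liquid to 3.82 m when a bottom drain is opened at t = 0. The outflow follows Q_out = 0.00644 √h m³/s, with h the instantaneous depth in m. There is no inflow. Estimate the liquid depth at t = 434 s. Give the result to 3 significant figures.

0.436 m

A dh/dt = −Q_out = −0.00644 √h.
This is separable: 2 d(√h)/dt = −0.00644/A, so √h = √h₀ − (0.00644/(2A)) t.
√h = √3.82 − 0.00644·434/(2·1.08) = 1.9545 − 1.2940 = 0.66052.
h = 0.66052² = 0.43629 m.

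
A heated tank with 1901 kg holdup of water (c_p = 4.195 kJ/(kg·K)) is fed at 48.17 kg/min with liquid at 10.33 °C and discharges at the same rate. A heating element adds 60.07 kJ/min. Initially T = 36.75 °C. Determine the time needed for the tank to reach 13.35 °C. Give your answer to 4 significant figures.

89.24 min

M c_p dT/dt = ṁ c_p (T_in − T) + Q̇.
τ = M/ṁ = 39.4644 min; T_ss = T_in + Q̇/(ṁ c_p) = 10.6273 °C.
T(t) = T_ss + (T₀ − T_ss) e^(−t/τ). Set T = 13.35:
e^(−t/τ) = (13.35 − 10.6273)/(36.75 − 10.6273) = 0.104228
t = −39.4644 · ln(0.104228) = 89.2357 min.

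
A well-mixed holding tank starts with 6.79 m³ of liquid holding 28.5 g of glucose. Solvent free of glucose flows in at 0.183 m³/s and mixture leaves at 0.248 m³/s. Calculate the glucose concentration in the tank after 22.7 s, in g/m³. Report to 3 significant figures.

Total volume: dV/dt = Q_in − Q_out = -0.065000 m³/s, so V(t) = 6.79 − 0.065000 t and V(22.7) = 5.3145 m³.
Solute balance: dm/dt = 0 − Q_out C = −Q_out m/V(t).
Separate: dm/m = −Q_out dt/V(t) ⇒ ln(m/m₀) = −(Q_out/(Q_in−Q_out)) ln(V/V₀).
m = m₀ (V₀/V)^(Q_out/(Q_in−Q_out)) = 28.5 × (6.79/5.3145)^(-3.8154) = 11.191 g.
C = m/V = 11.191/5.3145 = 2.1057 g/m³.

2.11 g/m³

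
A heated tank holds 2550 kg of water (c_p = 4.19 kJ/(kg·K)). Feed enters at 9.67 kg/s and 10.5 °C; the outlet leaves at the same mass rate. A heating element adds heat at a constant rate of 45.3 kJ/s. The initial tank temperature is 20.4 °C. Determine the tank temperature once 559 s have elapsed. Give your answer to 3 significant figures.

12.7 °C

First-law balance (no shaft work): M c_p dT/dt = ṁ c_p (T_in − T) + 45.3.
Rearrange: dT/dt = (T_ss − T)/τ with τ = M/ṁ = 263.70 s and T_ss = T_in + Q̇/(ṁ c_p) = 11.618 °C.
Integrating: T(t) = T_ss + (T₀ − T_ss) e^(−t/τ).
T(559) = 11.618 + (8.7820)·e^(−559/263.70) = 11.618 + (8.7820)·0.12005 = 12.672 °C.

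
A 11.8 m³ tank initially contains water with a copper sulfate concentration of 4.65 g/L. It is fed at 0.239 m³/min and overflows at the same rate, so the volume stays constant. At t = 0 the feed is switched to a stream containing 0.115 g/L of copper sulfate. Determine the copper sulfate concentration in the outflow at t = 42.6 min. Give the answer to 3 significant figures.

Species balance on the tank: V dC/dt = Q(C_in − C).
Rewrite as dC/dt + C/τ = C_in/τ, τ = V/Q = 49.372 min.
Solution: C(t) = C_in + (C₀ − C_in) e^(−t/τ).
C(42.6) = 0.115 + (4.65 − 0.115)·e^(−42.6/49.372) = 0.115 + (4.5350)·0.42197 = 2.0286 g/L.

2.03 g/L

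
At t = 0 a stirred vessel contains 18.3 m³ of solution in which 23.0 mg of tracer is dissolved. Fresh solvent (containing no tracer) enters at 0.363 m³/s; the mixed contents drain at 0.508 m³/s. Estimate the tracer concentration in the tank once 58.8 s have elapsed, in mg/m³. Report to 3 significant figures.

Let m(t) be the amount of tracer. Volume: V(t) = V₀ + (Q_in − Q_out) t = 18.3 − 0.14500 t; V(58.8) = 9.7740 m³.
No tracer enters, so dm/dt = −Q_out · (m/V).
dm/m = −Q_out dt/(V₀ − 0.14500 t); integrating gives ln(m/m₀) = −(Q_out/(Q_in−Q_out)) ln(V/V₀).
m = m₀ (V₀/V)^(Q_out/(Q_in−Q_out)) = 23.0 × (18.3/9.7740)^(-3.5034) = 2.5554 mg.
C = m/V = 2.5554/9.7740 = 0.26145 mg/m³.

0.261 mg/m³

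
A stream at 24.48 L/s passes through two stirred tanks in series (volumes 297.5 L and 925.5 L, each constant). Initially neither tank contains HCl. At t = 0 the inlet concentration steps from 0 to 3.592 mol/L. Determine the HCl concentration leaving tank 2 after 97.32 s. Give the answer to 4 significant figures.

3.189 mol/L

Species balance on tank i: dCᵢ/dt = (Cᵢ₋₁ − Cᵢ)/τᵢ with τᵢ = Vᵢ/Q.
τ₁ = 297.5/24.48 = 12.1528 s; τ₂ = 925.5/24.48 = 37.8064 s.
Solving the cascade with C₁(0)=C₂(0)=0 gives C₂(t) = C_in[1 − (τ₁ e^(−t/τ₁) − τ₂ e^(−t/τ₂))/(τ₁ − τ₂)].
At t = 97.32: e^(−t/τ₁) = 0.000332774, e^(−t/τ₂) = 0.0762171.
C₂ = 3.592·[1 − (12.1528·0.000332774 − 37.8064·0.0762171)/(-25.6536)] = 3.592·0.887834 = 3.18910 mol/L.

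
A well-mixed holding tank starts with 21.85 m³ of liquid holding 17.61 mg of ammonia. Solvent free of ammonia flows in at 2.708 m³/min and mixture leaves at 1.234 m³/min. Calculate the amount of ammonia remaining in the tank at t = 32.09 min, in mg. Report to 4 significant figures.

Total volume: dV/dt = Q_in − Q_out = 1.47400 m³/min, so V(t) = 21.85 + 1.47400 t and V(32.09) = 69.1507 m³.
Solute balance: dm/dt = 0 − Q_out C = −Q_out m/V(t).
dm/m = −Q_out dt/(V₀ + 1.47400 t); integrating gives ln(m/m₀) = −(Q_out/(Q_in−Q_out)) ln(V/V₀).
m = m₀ (V₀/V)^(Q_out/(Q_in−Q_out)) = 17.61 × (21.85/69.1507)^(0.837178) = 6.71246 mg.

6.712 mg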